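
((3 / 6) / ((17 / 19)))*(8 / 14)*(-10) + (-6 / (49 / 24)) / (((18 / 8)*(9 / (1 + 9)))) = -34820 / 7497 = -4.64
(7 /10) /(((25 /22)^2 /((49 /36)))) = 41503 /56250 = 0.74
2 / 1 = 2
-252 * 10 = -2520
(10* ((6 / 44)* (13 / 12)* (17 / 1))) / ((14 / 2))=1105 / 308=3.59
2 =2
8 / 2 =4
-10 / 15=-0.67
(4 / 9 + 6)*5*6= 580 / 3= 193.33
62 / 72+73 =2659 / 36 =73.86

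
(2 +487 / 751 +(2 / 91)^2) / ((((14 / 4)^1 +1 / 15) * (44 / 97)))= 23969543415 / 14639598974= 1.64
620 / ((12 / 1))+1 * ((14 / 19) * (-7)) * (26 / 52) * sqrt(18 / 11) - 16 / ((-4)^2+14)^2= 11621 / 225 - 147 * sqrt(22) / 209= 48.35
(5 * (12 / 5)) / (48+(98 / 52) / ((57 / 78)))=228 / 961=0.24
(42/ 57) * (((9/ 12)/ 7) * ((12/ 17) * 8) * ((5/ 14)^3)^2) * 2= 140625/ 76001254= 0.00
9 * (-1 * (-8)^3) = 4608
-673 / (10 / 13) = -8749 / 10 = -874.90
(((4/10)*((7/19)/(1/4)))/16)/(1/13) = 0.48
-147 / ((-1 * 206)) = 147 / 206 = 0.71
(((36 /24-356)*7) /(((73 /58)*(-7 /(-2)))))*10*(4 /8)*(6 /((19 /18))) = -22205880 /1387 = -16010.01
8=8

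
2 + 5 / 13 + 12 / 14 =295 / 91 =3.24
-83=-83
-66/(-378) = 11/63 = 0.17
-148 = -148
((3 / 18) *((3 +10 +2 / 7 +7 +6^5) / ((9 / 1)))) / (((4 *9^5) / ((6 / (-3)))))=-27287 / 22320522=-0.00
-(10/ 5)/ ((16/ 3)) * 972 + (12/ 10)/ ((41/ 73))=-148569/ 410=-362.36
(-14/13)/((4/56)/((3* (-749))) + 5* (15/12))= -0.17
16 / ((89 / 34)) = 544 / 89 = 6.11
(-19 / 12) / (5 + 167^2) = -0.00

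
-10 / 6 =-5 / 3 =-1.67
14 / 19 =0.74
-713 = -713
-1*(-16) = 16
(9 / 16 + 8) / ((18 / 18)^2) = 137 / 16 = 8.56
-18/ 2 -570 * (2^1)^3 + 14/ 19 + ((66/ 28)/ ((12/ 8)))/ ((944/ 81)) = -573537647/ 125552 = -4568.13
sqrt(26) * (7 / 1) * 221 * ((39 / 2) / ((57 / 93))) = 1870323 * sqrt(26) / 38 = 250968.78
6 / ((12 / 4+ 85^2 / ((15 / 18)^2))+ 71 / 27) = 81 / 140530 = 0.00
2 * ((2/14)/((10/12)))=12/35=0.34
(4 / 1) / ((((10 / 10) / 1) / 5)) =20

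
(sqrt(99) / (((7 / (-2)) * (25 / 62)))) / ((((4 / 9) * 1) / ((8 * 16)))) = -107136 * sqrt(11) / 175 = -2030.46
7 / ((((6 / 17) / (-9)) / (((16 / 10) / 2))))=-714 / 5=-142.80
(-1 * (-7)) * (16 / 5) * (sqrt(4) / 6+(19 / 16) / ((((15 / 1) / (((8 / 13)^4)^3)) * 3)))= 39149922696173968 / 5242069152558225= 7.47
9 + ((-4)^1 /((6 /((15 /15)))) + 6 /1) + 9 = 70 /3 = 23.33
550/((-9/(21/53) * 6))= -1925/477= -4.04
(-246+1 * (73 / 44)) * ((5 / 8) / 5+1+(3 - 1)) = -268775 / 352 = -763.57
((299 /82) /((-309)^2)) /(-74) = -299 /579378708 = -0.00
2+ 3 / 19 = 41 / 19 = 2.16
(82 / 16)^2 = 26.27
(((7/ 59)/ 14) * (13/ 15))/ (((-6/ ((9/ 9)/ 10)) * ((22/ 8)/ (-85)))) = 221/ 58410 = 0.00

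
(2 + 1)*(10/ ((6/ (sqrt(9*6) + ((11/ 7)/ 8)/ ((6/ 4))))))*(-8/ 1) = -120*sqrt(6) -110/ 21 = -299.18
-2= -2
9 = 9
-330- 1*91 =-421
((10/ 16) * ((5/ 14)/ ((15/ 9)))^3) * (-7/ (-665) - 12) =-30753/ 417088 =-0.07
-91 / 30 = -3.03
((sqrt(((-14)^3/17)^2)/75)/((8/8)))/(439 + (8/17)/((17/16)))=46648/9524925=0.00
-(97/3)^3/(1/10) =-9126730/27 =-338027.04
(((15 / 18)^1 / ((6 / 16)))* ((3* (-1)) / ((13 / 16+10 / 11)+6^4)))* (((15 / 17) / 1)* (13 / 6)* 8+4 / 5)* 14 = -78848 / 68119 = -1.16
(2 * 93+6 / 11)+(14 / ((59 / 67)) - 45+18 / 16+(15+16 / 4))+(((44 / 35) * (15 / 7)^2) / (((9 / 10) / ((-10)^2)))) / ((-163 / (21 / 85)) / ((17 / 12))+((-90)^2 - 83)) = 2389042966267 / 13447752472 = 177.65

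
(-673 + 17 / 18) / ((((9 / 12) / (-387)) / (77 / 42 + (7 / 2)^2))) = 4883827.72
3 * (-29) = -87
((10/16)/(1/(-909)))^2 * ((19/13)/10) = 78496695/1664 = 47173.49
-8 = -8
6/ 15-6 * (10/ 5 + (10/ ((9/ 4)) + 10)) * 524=-775514/ 15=-51700.93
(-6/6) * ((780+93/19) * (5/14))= -74565/266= -280.32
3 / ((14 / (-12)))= -18 / 7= -2.57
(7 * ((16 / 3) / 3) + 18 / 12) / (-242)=-251 / 4356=-0.06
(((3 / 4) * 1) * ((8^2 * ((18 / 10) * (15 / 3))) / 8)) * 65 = 3510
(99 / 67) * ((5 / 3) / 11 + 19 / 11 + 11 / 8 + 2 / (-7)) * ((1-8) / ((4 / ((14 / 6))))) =-38395 / 2144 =-17.91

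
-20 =-20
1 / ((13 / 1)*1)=1 / 13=0.08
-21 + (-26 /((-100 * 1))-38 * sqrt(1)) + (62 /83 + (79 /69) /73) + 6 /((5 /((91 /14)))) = -1048884287 /20903550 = -50.18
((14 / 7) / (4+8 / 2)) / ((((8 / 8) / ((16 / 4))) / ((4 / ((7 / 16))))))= 64 / 7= 9.14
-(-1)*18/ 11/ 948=3/ 1738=0.00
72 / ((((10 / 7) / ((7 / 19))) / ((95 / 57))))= 588 / 19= 30.95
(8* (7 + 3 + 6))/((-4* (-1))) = 32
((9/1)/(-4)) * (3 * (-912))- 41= 6115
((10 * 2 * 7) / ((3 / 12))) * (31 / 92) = 4340 / 23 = 188.70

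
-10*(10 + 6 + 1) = -170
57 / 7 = 8.14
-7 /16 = -0.44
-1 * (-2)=2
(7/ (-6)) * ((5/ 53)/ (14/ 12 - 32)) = 7/ 1961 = 0.00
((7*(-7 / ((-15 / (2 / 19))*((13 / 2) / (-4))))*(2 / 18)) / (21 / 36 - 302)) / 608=98 / 763856145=0.00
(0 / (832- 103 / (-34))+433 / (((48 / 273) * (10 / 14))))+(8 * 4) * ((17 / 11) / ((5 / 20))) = 3645.58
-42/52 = -21/26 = -0.81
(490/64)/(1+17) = 245/576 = 0.43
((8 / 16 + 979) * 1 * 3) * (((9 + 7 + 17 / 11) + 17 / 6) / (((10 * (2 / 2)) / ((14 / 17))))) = 3688797 / 748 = 4931.55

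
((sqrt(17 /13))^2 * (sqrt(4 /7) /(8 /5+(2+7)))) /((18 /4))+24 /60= 340 * sqrt(7) /43407+2 /5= 0.42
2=2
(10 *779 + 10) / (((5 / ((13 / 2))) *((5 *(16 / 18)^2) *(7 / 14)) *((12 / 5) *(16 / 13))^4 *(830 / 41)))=74212188375 / 22280142848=3.33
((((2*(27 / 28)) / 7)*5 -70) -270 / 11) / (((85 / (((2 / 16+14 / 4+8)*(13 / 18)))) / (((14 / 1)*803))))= -590939453 / 5712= -103455.79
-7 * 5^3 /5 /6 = -175 /6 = -29.17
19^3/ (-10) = -6859/ 10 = -685.90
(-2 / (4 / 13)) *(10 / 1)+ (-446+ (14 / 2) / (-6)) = -3073 / 6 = -512.17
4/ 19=0.21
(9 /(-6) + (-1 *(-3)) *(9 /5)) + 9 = 12.90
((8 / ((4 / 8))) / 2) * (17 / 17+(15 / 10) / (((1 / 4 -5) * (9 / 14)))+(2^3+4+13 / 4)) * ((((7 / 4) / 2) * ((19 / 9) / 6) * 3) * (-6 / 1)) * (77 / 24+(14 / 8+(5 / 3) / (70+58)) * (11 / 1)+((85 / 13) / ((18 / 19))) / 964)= -2052315588911 / 129931776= -15795.33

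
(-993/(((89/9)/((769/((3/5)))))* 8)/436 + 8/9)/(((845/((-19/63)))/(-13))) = -1911491941/11440971360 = -0.17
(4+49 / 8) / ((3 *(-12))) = -9 / 32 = -0.28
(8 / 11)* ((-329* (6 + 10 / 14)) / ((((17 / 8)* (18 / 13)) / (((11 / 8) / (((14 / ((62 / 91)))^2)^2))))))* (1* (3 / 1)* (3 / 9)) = -0.00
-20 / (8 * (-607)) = 5 / 1214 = 0.00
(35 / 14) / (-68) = -5 / 136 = -0.04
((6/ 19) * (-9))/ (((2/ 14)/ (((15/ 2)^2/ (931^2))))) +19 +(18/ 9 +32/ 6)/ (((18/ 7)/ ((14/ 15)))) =41276908427/ 1905635970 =21.66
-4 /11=-0.36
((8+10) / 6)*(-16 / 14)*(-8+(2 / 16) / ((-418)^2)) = 33547005 / 1223068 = 27.43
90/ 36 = 5/ 2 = 2.50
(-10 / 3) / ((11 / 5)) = -50 / 33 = -1.52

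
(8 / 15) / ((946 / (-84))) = -112 / 2365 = -0.05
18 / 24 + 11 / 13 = 83 / 52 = 1.60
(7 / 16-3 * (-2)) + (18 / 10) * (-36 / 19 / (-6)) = 10649 / 1520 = 7.01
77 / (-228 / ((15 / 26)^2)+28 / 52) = -75075 / 667363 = -0.11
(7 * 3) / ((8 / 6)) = 15.75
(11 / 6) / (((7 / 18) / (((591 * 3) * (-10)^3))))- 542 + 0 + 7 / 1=-8358963.57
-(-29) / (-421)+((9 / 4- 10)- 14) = -21.82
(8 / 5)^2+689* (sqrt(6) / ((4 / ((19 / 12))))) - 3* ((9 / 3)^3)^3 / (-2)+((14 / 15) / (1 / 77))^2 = 13091* sqrt(6) / 48+3122269 / 90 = 35359.93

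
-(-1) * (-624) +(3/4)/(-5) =-12483/20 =-624.15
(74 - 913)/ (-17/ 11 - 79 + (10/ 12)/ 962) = 53269788/ 5113937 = 10.42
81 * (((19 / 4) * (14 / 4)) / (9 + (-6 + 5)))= 10773 / 64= 168.33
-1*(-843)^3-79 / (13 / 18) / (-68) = 264792082005 / 442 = 599077108.61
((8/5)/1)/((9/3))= 0.53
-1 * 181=-181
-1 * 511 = -511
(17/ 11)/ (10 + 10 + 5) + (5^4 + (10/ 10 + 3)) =172992/ 275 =629.06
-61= -61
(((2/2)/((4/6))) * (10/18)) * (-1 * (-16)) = 40/3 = 13.33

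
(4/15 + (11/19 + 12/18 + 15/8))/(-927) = -7723/2113560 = -0.00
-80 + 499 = 419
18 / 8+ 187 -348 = -635 / 4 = -158.75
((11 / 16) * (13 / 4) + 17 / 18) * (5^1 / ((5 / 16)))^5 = 29999104 / 9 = 3333233.78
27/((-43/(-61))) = 1647/43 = 38.30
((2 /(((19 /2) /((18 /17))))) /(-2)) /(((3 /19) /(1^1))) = -12 /17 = -0.71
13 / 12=1.08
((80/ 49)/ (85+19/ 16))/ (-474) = -640/ 16014327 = -0.00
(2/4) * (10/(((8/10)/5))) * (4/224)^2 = 125/12544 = 0.01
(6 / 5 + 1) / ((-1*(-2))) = 11 / 10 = 1.10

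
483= 483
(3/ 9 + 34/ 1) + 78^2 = 18355/ 3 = 6118.33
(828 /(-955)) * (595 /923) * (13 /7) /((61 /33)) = -464508 /827221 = -0.56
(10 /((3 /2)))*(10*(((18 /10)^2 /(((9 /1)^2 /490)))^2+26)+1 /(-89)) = 7300828 /267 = 27343.93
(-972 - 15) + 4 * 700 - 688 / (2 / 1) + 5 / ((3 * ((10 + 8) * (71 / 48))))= 938731 / 639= 1469.06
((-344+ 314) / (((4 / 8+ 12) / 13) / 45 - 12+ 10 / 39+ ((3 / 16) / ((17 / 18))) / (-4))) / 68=432 / 11527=0.04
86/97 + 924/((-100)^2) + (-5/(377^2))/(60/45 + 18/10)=1585875529141/1619915277500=0.98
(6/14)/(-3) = -1/7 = -0.14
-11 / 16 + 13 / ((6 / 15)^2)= 1289 / 16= 80.56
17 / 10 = 1.70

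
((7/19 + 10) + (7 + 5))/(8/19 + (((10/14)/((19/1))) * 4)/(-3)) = 8925/148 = 60.30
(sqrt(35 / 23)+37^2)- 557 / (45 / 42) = sqrt(805) / 23+12737 / 15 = 850.37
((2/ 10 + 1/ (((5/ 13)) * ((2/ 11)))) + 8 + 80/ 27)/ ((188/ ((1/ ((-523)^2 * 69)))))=1375/ 191603782152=0.00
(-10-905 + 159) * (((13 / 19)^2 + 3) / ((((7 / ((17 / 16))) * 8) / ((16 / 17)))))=-16902 / 361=-46.82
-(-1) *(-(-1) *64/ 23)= 64/ 23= 2.78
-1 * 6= -6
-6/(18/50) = -50/3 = -16.67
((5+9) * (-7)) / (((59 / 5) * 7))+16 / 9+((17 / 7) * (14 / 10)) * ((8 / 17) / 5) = 12098 / 13275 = 0.91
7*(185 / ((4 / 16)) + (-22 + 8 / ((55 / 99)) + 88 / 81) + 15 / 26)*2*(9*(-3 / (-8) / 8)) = 54107809 / 12480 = 4335.56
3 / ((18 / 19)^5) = 2476099 / 629856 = 3.93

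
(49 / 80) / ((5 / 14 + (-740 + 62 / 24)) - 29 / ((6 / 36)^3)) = -1029 / 11761780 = -0.00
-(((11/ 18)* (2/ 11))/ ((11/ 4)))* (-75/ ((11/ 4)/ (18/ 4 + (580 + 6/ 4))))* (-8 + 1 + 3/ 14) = -11134000/ 2541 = -4381.74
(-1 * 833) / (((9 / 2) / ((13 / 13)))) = -1666 / 9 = -185.11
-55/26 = -2.12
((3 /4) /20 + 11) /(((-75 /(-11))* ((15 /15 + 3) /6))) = 9713 /4000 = 2.43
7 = 7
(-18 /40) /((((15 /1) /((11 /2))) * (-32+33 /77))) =231 /44200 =0.01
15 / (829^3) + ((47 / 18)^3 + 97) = 381444789838283 / 3322623305448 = 114.80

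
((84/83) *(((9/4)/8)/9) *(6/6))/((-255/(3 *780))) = -819/2822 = -0.29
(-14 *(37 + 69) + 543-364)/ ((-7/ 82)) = 107010/ 7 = 15287.14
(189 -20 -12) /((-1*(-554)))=157 /554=0.28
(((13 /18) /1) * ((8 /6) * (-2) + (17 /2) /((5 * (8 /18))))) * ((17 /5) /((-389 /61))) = -1873859 /4201200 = -0.45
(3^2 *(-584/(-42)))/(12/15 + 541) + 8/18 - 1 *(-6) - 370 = -6889724/18963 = -363.32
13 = 13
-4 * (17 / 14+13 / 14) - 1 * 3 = -81 / 7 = -11.57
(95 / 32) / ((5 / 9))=5.34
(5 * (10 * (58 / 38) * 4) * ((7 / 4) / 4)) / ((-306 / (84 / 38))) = -35525 / 36822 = -0.96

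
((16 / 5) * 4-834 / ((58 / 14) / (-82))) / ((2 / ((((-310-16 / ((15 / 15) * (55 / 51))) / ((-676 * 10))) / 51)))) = 314682791 / 40433250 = 7.78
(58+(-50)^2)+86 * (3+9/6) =2945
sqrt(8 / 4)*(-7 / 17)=-7*sqrt(2) / 17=-0.58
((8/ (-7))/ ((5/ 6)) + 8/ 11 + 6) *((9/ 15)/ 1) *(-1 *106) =-655716/ 1925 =-340.63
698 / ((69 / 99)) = 23034 / 23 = 1001.48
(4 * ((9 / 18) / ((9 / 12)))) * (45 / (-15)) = -8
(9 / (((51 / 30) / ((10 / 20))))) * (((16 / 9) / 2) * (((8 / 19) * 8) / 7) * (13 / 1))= 33280 / 2261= 14.72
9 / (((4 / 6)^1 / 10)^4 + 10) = 455625 / 506251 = 0.90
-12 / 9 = -4 / 3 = -1.33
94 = 94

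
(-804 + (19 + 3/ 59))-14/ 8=-185661/ 236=-786.70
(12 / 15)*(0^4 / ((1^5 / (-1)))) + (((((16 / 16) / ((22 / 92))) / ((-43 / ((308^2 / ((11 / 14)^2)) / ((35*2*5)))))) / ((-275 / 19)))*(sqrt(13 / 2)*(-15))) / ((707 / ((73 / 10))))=-75031152*sqrt(26) / 328439375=-1.16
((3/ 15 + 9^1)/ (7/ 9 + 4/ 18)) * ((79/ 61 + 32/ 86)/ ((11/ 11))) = 201158/ 13115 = 15.34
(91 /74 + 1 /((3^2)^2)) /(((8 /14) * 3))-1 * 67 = -4767061 /71928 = -66.28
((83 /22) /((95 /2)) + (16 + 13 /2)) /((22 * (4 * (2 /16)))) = 47191 /22990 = 2.05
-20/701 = -0.03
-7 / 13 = -0.54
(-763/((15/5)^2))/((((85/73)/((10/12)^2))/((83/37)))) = -23115085/203796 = -113.42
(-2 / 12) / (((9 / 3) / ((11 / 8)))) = -11 / 144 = -0.08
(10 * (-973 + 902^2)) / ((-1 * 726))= -1354385 / 121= -11193.26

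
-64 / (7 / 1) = -64 / 7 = -9.14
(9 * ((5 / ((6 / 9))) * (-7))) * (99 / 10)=-4677.75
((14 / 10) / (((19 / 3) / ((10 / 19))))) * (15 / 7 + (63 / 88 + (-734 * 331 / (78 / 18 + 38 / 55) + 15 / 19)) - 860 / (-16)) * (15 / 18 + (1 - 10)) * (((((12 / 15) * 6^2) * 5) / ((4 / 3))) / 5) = 619992374698557 / 625472210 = 991238.88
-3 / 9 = -1 / 3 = -0.33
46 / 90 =23 / 45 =0.51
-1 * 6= -6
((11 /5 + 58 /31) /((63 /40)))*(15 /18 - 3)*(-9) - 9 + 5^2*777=12672628 /651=19466.40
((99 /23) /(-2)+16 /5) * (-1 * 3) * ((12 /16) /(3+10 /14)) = -15183 /23920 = -0.63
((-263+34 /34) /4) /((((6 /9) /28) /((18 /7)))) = -7074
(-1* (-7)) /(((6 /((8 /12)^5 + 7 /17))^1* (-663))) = -15715 /16433118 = -0.00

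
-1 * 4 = -4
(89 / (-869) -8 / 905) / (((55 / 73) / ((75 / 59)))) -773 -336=-1919093288 / 1730179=-1109.19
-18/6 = -3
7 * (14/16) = 49/8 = 6.12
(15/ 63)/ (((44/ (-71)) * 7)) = -355/ 6468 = -0.05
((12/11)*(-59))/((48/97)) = -5723/44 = -130.07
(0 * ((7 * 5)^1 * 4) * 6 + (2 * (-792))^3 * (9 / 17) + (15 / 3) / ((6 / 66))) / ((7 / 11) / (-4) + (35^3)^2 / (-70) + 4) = 1573840461644 / 19643178377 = 80.12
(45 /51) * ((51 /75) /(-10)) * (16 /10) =-12 /125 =-0.10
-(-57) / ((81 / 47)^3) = 1972637 / 177147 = 11.14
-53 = -53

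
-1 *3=-3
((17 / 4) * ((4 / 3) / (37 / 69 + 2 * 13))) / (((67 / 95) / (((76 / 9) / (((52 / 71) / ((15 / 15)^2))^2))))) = 3557710955 / 746366868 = 4.77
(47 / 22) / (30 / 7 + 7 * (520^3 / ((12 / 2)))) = 987 / 75787713980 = 0.00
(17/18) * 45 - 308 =-531/2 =-265.50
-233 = -233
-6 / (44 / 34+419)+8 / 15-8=-160354 / 21435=-7.48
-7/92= -0.08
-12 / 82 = -6 / 41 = -0.15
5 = 5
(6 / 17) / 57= 2 / 323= 0.01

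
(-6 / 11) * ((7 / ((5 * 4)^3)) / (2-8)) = 7 / 88000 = 0.00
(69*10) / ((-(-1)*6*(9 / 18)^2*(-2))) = -230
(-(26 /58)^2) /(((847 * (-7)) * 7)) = 169 /34904023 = 0.00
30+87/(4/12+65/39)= 73.50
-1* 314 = -314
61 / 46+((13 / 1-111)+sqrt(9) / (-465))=-689331 / 7130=-96.68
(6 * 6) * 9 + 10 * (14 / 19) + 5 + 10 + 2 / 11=72429 / 209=346.55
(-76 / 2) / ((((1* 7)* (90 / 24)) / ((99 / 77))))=-456 / 245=-1.86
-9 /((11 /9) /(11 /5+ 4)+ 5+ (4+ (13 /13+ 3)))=-2511 /3682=-0.68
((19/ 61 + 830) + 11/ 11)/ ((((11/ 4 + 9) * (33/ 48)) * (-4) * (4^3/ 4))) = -4610/ 2867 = -1.61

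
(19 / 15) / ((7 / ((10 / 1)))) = 38 / 21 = 1.81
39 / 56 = 0.70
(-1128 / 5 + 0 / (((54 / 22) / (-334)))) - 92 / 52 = -14779 / 65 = -227.37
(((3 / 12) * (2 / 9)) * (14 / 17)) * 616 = 4312 / 153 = 28.18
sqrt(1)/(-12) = -1/12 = -0.08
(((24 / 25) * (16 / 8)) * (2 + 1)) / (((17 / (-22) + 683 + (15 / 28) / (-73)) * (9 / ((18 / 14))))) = 51392 / 42608425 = 0.00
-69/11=-6.27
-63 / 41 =-1.54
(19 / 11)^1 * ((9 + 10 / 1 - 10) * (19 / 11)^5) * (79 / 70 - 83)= -220598136009 / 11273570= -19567.73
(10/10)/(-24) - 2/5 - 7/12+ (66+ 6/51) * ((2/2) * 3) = 134183/680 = 197.33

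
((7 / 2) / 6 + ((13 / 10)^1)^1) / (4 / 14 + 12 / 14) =791 / 480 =1.65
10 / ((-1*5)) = -2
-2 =-2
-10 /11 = -0.91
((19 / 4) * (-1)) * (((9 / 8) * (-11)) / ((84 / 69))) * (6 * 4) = 129789 / 112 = 1158.83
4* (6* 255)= 6120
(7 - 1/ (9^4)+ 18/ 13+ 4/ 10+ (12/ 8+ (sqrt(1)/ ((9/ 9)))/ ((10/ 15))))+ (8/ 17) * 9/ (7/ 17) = 65885107/ 2985255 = 22.07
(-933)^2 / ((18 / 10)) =483605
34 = 34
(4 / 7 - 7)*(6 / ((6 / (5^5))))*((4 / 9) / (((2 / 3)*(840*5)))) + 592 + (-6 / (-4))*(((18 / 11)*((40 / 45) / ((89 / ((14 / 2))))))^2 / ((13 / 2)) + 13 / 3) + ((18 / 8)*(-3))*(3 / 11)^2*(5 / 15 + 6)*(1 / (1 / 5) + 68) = 443477404063 / 1221053834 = 363.19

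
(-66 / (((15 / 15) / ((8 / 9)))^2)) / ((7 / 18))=-2816 / 21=-134.10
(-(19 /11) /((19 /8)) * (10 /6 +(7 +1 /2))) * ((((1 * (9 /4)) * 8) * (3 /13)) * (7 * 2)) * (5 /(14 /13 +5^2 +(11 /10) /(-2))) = -504000 /6637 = -75.94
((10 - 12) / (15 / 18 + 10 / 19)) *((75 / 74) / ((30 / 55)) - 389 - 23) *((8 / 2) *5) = 13839828 / 1147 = 12066.11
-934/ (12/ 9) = -1401/ 2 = -700.50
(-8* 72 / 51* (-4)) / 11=768 / 187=4.11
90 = 90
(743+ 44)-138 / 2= 718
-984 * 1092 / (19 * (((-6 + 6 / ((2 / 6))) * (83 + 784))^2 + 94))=-76752 / 146901635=-0.00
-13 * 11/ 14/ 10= -143/ 140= -1.02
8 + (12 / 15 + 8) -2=74 / 5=14.80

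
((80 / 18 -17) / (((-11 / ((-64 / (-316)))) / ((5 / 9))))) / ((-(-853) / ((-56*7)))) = -3543680 / 60041817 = -0.06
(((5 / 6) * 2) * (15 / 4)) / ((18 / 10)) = 125 / 36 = 3.47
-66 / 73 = -0.90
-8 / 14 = -0.57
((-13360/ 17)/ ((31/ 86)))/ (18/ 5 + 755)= -5744800/ 1998911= -2.87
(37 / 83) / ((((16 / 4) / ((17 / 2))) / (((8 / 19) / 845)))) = 0.00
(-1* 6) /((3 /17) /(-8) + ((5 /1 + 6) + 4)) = -272 /679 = -0.40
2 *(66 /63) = 44 /21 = 2.10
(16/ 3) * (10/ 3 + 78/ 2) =2032/ 9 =225.78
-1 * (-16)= 16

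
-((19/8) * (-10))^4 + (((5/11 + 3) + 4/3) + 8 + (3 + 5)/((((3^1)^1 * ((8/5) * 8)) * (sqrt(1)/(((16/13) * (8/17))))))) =-593995307773/1867008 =-318153.60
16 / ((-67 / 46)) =-736 / 67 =-10.99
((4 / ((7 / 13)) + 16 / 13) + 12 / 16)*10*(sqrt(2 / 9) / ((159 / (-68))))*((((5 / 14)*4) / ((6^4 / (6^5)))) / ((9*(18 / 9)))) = -5822500*sqrt(2) / 911547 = -9.03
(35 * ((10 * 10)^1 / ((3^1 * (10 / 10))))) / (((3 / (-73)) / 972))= -27594000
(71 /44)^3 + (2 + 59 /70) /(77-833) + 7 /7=2928954473 /563492160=5.20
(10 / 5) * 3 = 6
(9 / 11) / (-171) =-1 / 209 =-0.00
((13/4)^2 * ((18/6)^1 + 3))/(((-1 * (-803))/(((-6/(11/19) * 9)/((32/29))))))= -7542639/1130624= -6.67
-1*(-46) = 46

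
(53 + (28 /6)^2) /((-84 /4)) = -673 /189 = -3.56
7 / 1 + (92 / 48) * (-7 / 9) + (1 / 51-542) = -984961 / 1836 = -536.47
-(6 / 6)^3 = -1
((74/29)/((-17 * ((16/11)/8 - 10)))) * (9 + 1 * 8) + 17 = 27029/1566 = 17.26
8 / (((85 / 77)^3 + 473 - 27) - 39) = 456533 / 23302882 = 0.02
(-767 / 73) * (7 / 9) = -5369 / 657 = -8.17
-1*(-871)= 871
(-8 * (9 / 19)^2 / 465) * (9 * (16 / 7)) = -31104 / 391685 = -0.08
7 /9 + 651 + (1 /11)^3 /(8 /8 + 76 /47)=320113627 /491139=651.78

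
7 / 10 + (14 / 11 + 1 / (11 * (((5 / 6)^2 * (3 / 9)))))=1301 / 550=2.37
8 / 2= 4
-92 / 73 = -1.26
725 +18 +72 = 815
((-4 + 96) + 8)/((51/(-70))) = -7000/51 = -137.25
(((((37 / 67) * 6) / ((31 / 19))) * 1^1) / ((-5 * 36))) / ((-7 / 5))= 703 / 87234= 0.01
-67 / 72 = -0.93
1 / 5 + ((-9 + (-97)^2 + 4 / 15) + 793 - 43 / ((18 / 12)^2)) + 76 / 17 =7786802 / 765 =10178.83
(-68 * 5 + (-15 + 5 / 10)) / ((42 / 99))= -23397 / 28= -835.61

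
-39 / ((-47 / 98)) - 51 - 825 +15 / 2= -73995 / 94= -787.18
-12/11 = -1.09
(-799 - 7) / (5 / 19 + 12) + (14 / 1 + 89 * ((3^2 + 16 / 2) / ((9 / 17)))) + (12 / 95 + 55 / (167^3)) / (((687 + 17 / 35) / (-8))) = 2806.16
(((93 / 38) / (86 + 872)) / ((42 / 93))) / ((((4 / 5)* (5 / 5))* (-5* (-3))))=961 / 2038624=0.00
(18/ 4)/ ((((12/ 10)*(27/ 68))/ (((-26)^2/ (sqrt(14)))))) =28730*sqrt(14)/ 63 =1706.31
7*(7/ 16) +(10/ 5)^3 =177/ 16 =11.06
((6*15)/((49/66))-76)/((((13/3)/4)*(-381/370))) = -3279680/80899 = -40.54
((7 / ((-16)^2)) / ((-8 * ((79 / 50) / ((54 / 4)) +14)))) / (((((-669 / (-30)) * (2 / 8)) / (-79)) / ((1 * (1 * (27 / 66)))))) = 16797375 / 11967814144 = 0.00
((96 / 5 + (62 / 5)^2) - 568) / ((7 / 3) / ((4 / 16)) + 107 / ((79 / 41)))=-2340612 / 384325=-6.09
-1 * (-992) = 992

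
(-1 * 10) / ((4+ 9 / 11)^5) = -1610510 / 418195493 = -0.00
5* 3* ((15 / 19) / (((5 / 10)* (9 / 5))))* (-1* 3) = -39.47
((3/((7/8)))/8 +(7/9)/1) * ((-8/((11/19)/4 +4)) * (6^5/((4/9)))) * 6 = -59885568/245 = -244430.89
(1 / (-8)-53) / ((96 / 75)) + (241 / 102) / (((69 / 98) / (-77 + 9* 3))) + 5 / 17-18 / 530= -49902205751 / 238728960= -209.03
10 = 10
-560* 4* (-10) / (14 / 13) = 20800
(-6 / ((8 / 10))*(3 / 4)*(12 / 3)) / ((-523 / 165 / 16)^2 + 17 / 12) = -156816000 / 10147129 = -15.45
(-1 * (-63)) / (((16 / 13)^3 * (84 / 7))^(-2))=152202903552 / 4826809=31532.82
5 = 5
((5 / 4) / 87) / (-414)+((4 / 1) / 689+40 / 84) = 334895261 / 694859256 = 0.48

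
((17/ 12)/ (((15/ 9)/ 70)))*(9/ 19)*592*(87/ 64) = 3447549/ 152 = 22681.24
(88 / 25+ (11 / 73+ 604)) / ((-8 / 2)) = -1108999 / 7300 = -151.92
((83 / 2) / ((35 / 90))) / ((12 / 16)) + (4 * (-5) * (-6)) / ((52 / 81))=29958 / 91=329.21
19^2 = 361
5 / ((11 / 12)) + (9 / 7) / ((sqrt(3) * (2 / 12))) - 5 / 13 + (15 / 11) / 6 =18 * sqrt(3) / 7 + 1515 / 286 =9.75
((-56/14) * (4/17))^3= -4096/4913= -0.83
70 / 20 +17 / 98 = 180 / 49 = 3.67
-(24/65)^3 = -13824/274625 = -0.05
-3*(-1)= 3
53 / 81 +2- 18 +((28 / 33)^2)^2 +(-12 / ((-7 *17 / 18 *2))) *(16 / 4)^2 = -14412415 / 47041533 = -0.31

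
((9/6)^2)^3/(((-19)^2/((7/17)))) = 5103/392768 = 0.01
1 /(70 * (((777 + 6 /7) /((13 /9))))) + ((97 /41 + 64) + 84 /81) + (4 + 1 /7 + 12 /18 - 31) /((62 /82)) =142849781411 /4359974850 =32.76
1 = 1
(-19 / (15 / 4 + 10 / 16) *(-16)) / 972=608 / 8505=0.07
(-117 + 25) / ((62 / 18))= -828 / 31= -26.71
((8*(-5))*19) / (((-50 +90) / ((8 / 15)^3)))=-9728 / 3375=-2.88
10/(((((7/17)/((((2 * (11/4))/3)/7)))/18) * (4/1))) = 28.62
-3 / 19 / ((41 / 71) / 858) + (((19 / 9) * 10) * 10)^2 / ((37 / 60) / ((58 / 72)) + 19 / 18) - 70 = 24168.83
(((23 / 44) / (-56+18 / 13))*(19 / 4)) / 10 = -5681 / 1249600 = -0.00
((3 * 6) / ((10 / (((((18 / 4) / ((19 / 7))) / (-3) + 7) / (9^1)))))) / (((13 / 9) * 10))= 441 / 4940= 0.09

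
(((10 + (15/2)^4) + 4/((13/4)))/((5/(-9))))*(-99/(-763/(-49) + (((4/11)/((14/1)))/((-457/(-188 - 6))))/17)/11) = 32002804851633/9688035760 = 3303.33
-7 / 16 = -0.44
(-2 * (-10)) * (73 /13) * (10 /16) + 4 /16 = 3663 /52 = 70.44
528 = 528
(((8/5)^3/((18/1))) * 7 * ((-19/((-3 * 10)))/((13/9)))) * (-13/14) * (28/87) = -34048/163125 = -0.21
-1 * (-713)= 713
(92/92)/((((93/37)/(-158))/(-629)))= 3677134/93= 39539.08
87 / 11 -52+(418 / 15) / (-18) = -67774 / 1485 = -45.64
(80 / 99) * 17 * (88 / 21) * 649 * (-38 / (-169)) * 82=22002449920 / 31941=688846.62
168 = 168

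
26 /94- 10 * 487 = -228877 /47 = -4869.72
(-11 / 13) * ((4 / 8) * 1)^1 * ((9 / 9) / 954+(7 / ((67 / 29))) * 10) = -21303557 / 1661868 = -12.82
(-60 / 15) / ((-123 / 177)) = 236 / 41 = 5.76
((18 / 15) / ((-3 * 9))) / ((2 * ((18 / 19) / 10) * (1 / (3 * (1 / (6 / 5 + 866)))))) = -95 / 117072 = -0.00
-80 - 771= -851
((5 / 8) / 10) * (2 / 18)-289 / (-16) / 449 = 1525 / 32328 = 0.05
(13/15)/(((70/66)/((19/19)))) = 143/175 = 0.82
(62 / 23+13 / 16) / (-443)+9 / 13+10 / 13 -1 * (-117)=251040177 / 2119312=118.45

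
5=5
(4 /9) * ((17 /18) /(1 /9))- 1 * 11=-65 /9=-7.22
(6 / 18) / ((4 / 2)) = 1 / 6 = 0.17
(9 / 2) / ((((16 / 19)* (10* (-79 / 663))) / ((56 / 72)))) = -88179 / 25280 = -3.49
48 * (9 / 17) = 432 / 17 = 25.41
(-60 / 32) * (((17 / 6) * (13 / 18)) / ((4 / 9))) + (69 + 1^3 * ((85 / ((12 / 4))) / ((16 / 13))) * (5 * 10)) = 465181 / 384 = 1211.41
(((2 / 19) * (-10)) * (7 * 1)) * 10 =-1400 / 19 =-73.68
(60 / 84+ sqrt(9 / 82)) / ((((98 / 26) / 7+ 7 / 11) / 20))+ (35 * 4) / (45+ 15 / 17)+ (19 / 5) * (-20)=-77445 / 1274+ 715 * sqrt(82) / 1148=-55.15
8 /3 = 2.67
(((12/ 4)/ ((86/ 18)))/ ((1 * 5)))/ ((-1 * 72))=-3/ 1720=-0.00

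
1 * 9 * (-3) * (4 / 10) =-54 / 5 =-10.80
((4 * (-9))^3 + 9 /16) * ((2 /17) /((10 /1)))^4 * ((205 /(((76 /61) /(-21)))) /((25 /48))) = 406985229 /68637500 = 5.93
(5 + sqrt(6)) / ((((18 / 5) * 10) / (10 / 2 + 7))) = sqrt(6) / 3 + 5 / 3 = 2.48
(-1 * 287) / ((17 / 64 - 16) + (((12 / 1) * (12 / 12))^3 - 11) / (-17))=18368 / 7471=2.46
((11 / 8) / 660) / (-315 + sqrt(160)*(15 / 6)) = -21 / 3143200 - sqrt(10) / 4714800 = -0.00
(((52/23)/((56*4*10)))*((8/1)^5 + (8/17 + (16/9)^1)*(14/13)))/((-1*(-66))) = 370343/738990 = 0.50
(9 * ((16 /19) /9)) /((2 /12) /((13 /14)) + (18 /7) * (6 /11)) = 48048 /90269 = 0.53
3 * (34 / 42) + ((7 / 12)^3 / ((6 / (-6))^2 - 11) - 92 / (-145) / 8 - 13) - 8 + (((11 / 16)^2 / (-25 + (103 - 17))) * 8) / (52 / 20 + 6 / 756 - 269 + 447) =-450704116354423 / 24347086081920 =-18.51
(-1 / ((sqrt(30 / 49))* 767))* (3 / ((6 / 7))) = -49* sqrt(30) / 46020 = -0.01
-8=-8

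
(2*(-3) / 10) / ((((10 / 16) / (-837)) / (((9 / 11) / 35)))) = 180792 / 9625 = 18.78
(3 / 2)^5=243 / 32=7.59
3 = 3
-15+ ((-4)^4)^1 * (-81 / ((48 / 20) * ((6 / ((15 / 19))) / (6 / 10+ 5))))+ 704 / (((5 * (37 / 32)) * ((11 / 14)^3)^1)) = -2607294797 / 425315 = -6130.27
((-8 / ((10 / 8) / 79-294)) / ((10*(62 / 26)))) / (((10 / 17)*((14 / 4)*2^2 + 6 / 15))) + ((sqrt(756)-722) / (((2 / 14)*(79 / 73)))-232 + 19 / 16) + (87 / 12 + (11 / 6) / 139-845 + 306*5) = -95828612872774141 / 22769165872080 + 3066*sqrt(21) / 79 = -4030.85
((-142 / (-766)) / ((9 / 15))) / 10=71 / 2298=0.03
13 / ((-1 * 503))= -13 / 503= -0.03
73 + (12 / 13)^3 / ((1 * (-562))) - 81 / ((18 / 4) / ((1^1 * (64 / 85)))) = 3119431481 / 52475345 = 59.45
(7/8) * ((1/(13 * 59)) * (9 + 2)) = 77/6136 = 0.01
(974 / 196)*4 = 974 / 49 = 19.88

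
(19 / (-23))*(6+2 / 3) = -380 / 69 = -5.51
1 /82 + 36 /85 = 3037 /6970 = 0.44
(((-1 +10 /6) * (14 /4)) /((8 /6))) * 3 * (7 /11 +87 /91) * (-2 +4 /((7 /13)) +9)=241491 /2002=120.62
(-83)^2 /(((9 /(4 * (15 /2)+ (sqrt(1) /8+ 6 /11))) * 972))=18593411 /769824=24.15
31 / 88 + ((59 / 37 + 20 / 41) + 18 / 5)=4028023 / 667480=6.03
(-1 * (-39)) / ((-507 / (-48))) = 48 / 13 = 3.69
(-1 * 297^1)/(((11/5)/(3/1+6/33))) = -4725/11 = -429.55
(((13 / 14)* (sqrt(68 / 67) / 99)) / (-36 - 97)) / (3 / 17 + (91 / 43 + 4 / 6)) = -9503* sqrt(1139) / 13359282090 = -0.00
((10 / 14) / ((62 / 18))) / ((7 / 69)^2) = 214245 / 10633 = 20.15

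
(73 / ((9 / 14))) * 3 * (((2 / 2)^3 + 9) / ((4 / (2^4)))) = 40880 / 3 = 13626.67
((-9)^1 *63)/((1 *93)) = -189/31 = -6.10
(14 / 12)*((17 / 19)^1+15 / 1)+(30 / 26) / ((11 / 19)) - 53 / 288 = 15926015 / 782496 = 20.35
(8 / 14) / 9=4 / 63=0.06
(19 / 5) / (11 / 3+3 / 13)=39 / 40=0.98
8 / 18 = 4 / 9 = 0.44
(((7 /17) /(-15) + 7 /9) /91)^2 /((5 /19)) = 127756 /494515125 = 0.00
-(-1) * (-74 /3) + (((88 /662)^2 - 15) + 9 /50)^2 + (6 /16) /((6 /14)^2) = 11792586688108477 /60018063605000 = 196.48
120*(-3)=-360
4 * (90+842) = 3728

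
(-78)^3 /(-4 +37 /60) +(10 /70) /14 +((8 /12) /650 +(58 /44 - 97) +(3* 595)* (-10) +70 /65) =1864139839006 /15240225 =122317.08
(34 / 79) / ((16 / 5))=85 / 632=0.13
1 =1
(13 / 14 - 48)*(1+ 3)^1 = -1318 / 7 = -188.29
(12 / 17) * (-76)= -912 / 17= -53.65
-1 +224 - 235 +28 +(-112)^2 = 12560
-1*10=-10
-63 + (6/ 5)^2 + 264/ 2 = 1761/ 25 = 70.44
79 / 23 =3.43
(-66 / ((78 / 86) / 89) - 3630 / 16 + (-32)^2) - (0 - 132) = -576923 / 104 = -5547.34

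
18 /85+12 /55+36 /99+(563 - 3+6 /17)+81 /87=15240733 /27115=562.08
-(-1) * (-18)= -18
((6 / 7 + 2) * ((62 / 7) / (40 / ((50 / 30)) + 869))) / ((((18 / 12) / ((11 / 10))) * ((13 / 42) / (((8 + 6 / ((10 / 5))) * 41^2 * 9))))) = 907982064 / 81263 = 11173.38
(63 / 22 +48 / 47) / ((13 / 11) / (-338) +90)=52221 / 1209733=0.04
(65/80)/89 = 13/1424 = 0.01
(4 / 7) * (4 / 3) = 16 / 21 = 0.76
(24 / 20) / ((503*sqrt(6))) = 0.00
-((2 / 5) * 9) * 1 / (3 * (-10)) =3 / 25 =0.12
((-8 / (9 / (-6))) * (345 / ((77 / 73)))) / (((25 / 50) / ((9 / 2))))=1208880 / 77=15699.74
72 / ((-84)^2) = 1 / 98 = 0.01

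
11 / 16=0.69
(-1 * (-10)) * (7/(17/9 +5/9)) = 28.64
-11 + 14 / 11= -107 / 11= -9.73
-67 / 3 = -22.33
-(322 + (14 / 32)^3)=-1319255 / 4096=-322.08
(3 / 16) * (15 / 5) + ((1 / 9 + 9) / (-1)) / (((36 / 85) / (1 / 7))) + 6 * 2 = 9.49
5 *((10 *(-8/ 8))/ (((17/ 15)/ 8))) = -6000/ 17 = -352.94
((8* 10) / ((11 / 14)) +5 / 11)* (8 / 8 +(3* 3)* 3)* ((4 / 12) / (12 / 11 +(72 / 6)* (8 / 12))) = 105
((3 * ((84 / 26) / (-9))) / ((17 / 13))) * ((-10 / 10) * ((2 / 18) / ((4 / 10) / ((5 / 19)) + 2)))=175 / 6732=0.03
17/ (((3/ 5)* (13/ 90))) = 2550/ 13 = 196.15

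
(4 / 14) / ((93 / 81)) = 54 / 217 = 0.25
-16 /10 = -8 /5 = -1.60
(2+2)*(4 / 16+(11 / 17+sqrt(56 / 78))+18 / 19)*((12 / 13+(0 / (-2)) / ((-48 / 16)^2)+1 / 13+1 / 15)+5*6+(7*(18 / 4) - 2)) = 7268*sqrt(273) / 585+4329911 / 9690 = 652.12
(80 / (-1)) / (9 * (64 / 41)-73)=3280 / 2417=1.36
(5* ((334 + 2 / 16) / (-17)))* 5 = -66825 / 136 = -491.36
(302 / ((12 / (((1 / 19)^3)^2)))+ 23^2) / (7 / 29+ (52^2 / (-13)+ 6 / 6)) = -4330385166905 / 1692522614856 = -2.56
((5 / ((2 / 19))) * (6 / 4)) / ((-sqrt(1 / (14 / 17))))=-285 * sqrt(238) / 68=-64.66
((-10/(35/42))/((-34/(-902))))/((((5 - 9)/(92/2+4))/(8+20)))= 111423.53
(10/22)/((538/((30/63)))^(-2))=31911201/55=580203.65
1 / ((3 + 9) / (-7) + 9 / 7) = -7 / 3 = -2.33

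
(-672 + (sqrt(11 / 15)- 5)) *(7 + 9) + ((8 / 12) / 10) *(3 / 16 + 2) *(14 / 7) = -259961 / 24 + 16 *sqrt(165) / 15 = -10818.01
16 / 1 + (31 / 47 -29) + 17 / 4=-1521 / 188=-8.09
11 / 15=0.73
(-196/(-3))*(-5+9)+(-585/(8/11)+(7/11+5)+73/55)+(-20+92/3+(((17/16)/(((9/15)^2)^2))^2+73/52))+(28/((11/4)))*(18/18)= -536349557141/1200925440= -446.61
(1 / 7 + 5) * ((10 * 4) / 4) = 360 / 7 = 51.43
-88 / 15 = -5.87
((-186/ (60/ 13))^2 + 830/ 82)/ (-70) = -6700269/ 287000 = -23.35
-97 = -97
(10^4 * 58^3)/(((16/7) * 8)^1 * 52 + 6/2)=13657840000/6677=2045505.47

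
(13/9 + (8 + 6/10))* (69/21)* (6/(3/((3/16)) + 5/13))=270296/22365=12.09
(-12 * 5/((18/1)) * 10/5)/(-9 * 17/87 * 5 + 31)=-145/483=-0.30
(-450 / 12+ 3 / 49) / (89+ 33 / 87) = -35467 / 84672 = -0.42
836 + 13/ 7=5865/ 7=837.86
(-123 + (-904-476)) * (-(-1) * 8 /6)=-2004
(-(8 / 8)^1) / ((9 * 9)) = -1 / 81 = -0.01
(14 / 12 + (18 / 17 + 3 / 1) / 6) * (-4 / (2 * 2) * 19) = -1786 / 51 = -35.02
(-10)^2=100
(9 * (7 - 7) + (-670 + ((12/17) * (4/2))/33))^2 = 15695579524/34969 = 448842.68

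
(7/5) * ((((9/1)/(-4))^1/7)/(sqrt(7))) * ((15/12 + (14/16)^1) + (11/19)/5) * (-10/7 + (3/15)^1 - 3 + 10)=-1548027 * sqrt(7)/1862000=-2.20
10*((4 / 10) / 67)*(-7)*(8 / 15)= -224 / 1005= -0.22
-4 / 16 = -1 / 4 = -0.25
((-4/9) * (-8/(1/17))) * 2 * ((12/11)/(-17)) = -256/33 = -7.76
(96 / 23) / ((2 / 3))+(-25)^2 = 14519 / 23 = 631.26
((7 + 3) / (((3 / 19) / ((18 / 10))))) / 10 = 57 / 5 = 11.40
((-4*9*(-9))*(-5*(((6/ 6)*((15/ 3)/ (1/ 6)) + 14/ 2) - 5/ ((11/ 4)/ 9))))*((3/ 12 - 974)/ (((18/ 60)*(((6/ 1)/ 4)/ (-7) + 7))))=175902300/ 11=15991118.18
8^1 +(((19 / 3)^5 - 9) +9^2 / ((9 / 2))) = 2480230 / 243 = 10206.71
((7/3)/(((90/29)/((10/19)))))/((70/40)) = 116/513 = 0.23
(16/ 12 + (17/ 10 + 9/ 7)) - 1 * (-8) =12.32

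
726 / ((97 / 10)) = 7260 / 97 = 74.85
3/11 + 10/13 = 149/143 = 1.04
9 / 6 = 3 / 2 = 1.50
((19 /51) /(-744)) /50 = -19 /1897200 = -0.00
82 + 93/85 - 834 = -750.91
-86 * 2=-172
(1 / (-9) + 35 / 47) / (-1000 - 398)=-134 / 295677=-0.00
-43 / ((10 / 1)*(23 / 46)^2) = -86 / 5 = -17.20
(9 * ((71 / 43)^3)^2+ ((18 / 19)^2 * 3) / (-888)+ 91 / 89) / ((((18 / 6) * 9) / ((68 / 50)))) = 46858806072869204743 / 5072399358197991975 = 9.24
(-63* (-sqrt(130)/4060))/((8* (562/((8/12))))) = 3* sqrt(130)/1303840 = 0.00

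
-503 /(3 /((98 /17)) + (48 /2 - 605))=49294 /56887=0.87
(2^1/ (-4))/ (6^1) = -1/ 12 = -0.08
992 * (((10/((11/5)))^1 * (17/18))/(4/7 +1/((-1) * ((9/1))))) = 2951200/319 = 9251.41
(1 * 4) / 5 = 4 / 5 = 0.80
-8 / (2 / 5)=-20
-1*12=-12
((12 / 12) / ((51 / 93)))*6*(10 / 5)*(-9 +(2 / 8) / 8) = -26691 / 136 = -196.26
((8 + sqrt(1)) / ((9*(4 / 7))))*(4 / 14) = 1 / 2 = 0.50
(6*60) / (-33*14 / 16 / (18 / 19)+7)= -17280 / 1127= -15.33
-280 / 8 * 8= -280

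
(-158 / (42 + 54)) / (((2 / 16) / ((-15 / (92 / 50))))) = 9875 / 92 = 107.34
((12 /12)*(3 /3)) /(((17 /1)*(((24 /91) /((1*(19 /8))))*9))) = 1729 /29376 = 0.06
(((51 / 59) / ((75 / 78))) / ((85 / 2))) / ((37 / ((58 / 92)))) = 2262 / 6276125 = 0.00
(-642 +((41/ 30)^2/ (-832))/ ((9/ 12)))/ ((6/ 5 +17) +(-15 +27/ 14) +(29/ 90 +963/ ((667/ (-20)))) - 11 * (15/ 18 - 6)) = -19.22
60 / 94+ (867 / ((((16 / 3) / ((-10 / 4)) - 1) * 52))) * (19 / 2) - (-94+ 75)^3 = 33282817 / 4888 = 6809.09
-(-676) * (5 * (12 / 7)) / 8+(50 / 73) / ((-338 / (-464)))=62629790 / 86359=725.23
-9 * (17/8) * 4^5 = -19584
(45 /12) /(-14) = -15 /56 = -0.27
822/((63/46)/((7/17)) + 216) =12604/3363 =3.75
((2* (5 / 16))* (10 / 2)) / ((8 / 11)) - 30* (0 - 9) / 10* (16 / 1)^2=442643 / 64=6916.30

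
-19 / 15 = -1.27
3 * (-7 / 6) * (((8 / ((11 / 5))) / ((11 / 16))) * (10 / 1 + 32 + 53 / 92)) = -2193520 / 2783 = -788.19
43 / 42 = 1.02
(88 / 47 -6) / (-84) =97 / 1974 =0.05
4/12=1/3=0.33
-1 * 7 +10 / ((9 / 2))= -4.78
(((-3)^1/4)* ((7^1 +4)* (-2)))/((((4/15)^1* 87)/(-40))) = -825/29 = -28.45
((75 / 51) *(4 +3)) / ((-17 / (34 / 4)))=-5.15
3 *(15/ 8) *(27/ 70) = 243/ 112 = 2.17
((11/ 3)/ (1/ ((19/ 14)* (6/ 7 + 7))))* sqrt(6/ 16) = 11495* sqrt(6)/ 1176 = 23.94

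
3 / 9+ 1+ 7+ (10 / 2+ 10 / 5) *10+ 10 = 265 / 3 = 88.33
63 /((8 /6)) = 189 /4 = 47.25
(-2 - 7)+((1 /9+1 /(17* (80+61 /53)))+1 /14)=-81226309 /9212742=-8.82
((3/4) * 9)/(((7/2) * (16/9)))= 243/224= 1.08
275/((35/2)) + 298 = 2196/7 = 313.71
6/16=3/8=0.38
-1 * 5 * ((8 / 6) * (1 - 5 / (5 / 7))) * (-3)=-120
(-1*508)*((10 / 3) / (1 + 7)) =-635 / 3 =-211.67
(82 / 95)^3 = 551368 / 857375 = 0.64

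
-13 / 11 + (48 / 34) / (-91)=-20375 / 17017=-1.20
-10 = -10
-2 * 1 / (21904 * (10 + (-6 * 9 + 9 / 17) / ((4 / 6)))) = 17 / 13071212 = 0.00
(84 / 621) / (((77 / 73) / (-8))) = -2336 / 2277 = -1.03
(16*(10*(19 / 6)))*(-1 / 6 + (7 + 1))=35720 / 9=3968.89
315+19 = 334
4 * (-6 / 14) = -12 / 7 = -1.71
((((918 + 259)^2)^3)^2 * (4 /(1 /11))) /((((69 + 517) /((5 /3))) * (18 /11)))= 4276346905527238902891584225123421070205 /7911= 540557060488843243950396200000000000.00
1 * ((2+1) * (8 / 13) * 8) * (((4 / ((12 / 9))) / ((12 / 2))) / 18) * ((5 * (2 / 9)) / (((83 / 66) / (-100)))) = -352000 / 9711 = -36.25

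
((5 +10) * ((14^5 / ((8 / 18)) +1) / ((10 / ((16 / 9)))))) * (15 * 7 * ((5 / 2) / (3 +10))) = 65159500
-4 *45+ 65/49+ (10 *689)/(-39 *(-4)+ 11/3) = -3180815/23471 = -135.52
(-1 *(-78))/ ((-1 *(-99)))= 26/ 33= 0.79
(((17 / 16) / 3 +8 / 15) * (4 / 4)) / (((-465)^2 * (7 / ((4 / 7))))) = 0.00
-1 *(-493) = 493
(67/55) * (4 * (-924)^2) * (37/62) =384820128/155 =2482710.50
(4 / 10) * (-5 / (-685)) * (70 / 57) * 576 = 5376 / 2603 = 2.07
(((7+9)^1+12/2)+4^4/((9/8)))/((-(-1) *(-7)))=-2246/63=-35.65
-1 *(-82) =82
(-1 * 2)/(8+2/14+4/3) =-42/199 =-0.21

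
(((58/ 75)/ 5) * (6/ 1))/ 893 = 116/ 111625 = 0.00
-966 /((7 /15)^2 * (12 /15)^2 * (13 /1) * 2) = -388125 /1456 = -266.57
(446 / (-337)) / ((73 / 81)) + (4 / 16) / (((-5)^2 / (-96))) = -1493574 / 615025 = -2.43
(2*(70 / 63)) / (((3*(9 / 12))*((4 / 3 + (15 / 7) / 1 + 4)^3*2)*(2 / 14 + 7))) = 0.00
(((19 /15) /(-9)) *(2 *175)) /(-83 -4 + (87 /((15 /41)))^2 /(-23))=382375 /19760571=0.02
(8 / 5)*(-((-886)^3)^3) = 2691494421246139644397334528 / 5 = 538298884249227928879466900.00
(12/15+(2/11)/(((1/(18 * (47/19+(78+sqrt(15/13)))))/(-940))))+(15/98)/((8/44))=-4609654229/18620 - 33840 * sqrt(195)/143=-250869.22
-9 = -9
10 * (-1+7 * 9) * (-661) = -409820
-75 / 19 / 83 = -75 / 1577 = -0.05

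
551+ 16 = 567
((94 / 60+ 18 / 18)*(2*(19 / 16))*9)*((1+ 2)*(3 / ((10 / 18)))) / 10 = 355509 / 4000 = 88.88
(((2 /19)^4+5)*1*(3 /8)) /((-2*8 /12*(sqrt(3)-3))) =1954863*sqrt(3) /8340544+5864589 /8340544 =1.11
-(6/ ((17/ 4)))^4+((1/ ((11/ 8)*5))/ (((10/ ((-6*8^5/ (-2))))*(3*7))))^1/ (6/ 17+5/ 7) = 174516219904/ 2916970925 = 59.83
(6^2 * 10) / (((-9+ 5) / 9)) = -810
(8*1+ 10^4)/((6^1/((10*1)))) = 16680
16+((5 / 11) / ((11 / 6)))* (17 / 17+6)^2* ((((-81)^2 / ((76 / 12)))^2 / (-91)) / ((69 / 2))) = -54029898556 / 13060619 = -4136.86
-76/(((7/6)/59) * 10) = -13452/35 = -384.34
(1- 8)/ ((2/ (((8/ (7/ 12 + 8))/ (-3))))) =112/ 103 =1.09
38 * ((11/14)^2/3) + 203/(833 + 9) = 498860/61887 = 8.06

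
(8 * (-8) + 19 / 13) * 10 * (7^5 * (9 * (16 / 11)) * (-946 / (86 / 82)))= 1613455865280 / 13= 124111989636.92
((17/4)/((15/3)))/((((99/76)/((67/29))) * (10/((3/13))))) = 0.03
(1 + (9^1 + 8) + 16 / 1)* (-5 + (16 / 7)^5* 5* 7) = 177849750 / 2401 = 74073.20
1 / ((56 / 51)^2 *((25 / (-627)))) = -1630827 / 78400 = -20.80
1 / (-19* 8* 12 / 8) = -1 / 228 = -0.00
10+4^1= 14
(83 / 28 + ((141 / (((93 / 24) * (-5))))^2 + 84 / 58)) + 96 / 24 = 1197290583 / 19508300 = 61.37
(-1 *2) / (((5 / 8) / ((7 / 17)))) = -112 / 85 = -1.32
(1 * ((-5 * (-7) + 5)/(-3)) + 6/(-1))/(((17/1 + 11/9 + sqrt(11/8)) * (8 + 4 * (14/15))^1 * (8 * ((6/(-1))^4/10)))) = -29725/339414768 + 725 * sqrt(22)/603404032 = -0.00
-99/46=-2.15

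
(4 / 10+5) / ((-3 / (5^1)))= -9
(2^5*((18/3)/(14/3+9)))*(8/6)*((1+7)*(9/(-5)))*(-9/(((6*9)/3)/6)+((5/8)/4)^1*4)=131328/205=640.62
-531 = -531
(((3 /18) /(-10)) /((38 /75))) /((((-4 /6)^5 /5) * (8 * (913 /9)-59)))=54675 /32943872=0.00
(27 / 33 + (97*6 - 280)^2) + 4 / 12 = 3009770 / 33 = 91205.15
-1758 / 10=-175.80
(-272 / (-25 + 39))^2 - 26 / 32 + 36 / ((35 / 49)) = 1674063 / 3920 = 427.06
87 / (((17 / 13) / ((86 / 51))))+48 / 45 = 490954 / 4335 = 113.25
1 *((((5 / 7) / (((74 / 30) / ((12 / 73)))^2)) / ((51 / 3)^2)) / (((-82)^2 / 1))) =40500 / 24809200250863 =0.00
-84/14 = -6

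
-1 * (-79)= 79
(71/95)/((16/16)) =71/95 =0.75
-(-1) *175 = 175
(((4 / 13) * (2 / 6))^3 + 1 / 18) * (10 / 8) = 33595 / 474552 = 0.07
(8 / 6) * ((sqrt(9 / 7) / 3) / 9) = 4 * sqrt(7) / 189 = 0.06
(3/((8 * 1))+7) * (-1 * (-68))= 1003/2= 501.50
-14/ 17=-0.82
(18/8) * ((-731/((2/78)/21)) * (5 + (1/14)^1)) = -54651753/8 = -6831469.12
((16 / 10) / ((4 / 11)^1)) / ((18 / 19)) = 209 / 45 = 4.64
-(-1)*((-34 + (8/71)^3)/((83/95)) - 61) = -2968107283/29706613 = -99.91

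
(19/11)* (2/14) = 19/77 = 0.25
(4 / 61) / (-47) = -4 / 2867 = -0.00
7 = 7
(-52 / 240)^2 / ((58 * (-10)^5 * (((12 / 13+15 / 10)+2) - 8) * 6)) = 2197 / 5825520000000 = 0.00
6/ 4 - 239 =-475/ 2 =-237.50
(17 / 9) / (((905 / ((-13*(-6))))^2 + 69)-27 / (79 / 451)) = 0.04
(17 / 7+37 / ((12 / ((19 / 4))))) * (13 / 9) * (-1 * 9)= -74581 / 336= -221.97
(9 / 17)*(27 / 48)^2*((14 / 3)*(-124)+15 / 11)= -4629393 / 47872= -96.70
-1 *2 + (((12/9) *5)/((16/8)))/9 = -44/27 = -1.63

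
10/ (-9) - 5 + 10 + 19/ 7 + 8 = 920/ 63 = 14.60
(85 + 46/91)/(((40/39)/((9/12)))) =70029/1120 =62.53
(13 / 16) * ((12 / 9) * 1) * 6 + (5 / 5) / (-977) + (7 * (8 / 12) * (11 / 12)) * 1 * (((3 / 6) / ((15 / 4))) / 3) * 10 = 1329535 / 158274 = 8.40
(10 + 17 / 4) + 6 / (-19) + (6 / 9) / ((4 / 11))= 3595 / 228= 15.77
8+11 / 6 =59 / 6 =9.83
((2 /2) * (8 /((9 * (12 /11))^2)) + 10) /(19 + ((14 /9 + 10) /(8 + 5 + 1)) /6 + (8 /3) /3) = 102907 /204390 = 0.50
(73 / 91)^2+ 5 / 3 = 57392 / 24843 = 2.31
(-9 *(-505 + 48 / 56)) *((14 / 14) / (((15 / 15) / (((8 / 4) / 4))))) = 31761 / 14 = 2268.64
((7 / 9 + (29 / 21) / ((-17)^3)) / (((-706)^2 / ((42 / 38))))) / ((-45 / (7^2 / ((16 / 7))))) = -8254295 / 10049941143072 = -0.00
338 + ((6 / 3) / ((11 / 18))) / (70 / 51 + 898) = 42634765 / 126137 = 338.00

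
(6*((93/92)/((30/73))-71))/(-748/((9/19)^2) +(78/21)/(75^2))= 0.12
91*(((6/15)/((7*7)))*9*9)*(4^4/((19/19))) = 539136/35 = 15403.89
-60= -60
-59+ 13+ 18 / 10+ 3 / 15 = -44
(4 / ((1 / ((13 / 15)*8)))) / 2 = 208 / 15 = 13.87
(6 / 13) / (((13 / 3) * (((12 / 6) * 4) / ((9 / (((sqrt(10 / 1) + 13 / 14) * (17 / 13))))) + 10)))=7329 / 678467 - 9996 * sqrt(10) / 8820071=0.01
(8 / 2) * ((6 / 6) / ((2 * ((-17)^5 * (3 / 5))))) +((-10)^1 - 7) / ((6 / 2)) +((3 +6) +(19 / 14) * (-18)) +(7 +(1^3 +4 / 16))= -1532025983 / 119267988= -12.85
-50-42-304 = -396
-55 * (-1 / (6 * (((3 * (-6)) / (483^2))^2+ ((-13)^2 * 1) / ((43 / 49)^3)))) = 267103067235935 / 7286802758499354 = 0.04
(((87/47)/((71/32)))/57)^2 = 861184/4019940409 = 0.00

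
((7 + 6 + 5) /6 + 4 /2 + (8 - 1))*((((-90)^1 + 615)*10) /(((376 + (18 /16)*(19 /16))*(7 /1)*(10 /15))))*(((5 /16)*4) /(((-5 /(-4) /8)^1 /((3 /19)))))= 41472000 /917681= 45.19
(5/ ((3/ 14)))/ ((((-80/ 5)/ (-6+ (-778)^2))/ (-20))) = 52961825/ 3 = 17653941.67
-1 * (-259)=259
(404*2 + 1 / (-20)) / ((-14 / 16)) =-32318 / 35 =-923.37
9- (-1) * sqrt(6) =sqrt(6)+9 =11.45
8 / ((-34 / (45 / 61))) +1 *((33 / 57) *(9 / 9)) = 0.41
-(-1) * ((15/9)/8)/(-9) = -0.02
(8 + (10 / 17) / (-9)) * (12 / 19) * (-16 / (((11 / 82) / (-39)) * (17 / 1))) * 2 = 165647872 / 60401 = 2742.47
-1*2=-2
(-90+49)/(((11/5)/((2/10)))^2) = -41/121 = -0.34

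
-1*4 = -4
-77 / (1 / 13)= -1001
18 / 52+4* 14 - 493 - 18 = -11821 / 26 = -454.65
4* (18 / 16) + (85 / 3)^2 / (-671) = 39901 / 12078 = 3.30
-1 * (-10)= 10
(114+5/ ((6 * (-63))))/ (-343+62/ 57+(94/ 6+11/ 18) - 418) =-818653/ 5340783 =-0.15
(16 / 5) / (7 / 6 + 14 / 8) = 192 / 175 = 1.10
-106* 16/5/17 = -1696/85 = -19.95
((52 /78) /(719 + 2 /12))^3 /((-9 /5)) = -64 /144615520575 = -0.00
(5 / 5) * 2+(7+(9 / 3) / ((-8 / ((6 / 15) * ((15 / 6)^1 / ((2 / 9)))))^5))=9260037 / 1048576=8.83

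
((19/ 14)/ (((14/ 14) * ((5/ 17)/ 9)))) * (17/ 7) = 49419/ 490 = 100.86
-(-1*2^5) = 32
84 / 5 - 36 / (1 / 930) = -167316 / 5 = -33463.20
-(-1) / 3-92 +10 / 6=-90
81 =81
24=24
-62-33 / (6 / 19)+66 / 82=-13587 / 82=-165.70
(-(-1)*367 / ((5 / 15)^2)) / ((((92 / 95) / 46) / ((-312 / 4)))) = -12237615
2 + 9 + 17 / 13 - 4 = 108 / 13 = 8.31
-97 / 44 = -2.20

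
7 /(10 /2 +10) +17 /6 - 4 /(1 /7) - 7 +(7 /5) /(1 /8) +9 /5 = -187 /10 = -18.70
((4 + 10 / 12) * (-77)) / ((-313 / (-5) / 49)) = -547085 / 1878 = -291.31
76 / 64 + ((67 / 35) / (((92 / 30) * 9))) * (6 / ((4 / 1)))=3327 / 2576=1.29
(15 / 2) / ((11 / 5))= 75 / 22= 3.41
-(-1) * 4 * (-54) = -216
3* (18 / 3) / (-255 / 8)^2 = 128 / 7225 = 0.02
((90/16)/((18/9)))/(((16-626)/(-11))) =99/1952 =0.05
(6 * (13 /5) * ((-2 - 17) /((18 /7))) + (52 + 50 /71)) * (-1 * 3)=66629 /355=187.69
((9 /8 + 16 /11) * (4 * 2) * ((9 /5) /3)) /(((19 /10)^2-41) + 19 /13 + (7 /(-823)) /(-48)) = -1748644560 /5074036627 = -0.34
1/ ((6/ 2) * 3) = 1/ 9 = 0.11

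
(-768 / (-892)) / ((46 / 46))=192 / 223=0.86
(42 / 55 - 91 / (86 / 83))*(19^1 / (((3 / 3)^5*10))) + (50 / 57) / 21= -9363270629 / 56618100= -165.38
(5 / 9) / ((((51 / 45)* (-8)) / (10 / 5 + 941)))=-23575 / 408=-57.78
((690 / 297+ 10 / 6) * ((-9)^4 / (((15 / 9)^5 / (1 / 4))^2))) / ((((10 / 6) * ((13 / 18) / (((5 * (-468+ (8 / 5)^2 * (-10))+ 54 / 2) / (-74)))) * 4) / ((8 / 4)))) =224129339034813 / 1653437500000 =135.55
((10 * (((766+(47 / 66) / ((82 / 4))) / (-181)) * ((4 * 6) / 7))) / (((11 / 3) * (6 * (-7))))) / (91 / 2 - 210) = -82915600 / 14475706861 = -0.01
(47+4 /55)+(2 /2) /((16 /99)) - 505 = -397531 /880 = -451.74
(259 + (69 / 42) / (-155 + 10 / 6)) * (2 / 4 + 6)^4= 2071158037 / 4480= 462312.06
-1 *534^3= -152273304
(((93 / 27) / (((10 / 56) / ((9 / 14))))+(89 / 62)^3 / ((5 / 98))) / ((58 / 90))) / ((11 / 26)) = 4906002933 / 19006658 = 258.12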